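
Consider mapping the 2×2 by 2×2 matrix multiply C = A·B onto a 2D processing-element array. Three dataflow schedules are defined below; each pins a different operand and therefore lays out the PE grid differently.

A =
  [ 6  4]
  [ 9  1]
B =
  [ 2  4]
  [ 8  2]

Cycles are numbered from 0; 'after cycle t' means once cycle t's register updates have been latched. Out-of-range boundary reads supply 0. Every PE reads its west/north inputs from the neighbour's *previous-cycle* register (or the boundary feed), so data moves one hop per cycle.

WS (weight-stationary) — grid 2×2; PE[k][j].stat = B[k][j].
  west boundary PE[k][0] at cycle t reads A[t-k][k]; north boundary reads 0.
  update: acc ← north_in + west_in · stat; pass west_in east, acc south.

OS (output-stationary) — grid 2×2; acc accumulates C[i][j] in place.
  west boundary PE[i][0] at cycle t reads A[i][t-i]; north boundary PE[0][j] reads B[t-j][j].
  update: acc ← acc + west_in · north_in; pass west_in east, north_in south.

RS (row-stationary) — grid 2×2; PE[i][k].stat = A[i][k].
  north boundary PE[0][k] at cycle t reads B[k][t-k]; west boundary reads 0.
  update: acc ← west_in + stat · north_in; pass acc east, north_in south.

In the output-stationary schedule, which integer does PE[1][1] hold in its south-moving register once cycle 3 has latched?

OS on a 2×2 grid — tracing PE[1][1] and its feeders:
  [0] (0,1) acc=0 (h:0 v:0)
  [0] (1,0) acc=0 (h:0 v:0)
  [0] (1,1) acc=0 (h:0 v:0)
  [1] (0,1) acc=24 (h:6 v:4)
  [1] (1,0) acc=18 (h:9 v:2)
  [1] (1,1) acc=0 (h:0 v:0)
  [2] (0,1) acc=32 (h:4 v:2)
  [2] (1,0) acc=26 (h:1 v:8)
  [2] (1,1) acc=36 (h:9 v:4)
  [3] (0,1) acc=32 (h:0 v:0)
  [3] (1,0) acc=26 (h:0 v:0)
  [3] (1,1) acc=38 (h:1 v:2)

register = 2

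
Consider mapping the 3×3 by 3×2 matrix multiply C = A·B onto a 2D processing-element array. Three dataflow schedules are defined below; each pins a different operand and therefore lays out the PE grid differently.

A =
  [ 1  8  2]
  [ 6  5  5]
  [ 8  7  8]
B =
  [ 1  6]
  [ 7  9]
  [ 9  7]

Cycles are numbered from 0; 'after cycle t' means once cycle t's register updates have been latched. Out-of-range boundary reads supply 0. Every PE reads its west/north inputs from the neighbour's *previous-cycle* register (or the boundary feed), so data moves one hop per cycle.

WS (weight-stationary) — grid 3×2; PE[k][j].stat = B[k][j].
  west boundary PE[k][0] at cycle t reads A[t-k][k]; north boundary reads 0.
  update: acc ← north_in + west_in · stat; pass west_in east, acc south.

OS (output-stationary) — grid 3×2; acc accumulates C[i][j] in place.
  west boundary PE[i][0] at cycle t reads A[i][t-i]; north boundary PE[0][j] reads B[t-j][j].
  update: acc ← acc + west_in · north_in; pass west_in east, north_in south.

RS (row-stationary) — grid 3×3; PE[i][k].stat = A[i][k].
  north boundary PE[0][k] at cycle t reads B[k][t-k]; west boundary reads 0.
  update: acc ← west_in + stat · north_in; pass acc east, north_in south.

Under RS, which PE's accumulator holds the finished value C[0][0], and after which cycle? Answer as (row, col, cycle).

Under RS, C[0][0] lands at PE[0][2]:
  after 0 — PE[0][2] acc=0, pass-E 0, pass-S 0
  after 1 — PE[0][2] acc=0, pass-E 0, pass-S 0
  after 2 — PE[0][2] acc=75, pass-E 75, pass-S 9

(row, col, cycle) = (0, 2, 2)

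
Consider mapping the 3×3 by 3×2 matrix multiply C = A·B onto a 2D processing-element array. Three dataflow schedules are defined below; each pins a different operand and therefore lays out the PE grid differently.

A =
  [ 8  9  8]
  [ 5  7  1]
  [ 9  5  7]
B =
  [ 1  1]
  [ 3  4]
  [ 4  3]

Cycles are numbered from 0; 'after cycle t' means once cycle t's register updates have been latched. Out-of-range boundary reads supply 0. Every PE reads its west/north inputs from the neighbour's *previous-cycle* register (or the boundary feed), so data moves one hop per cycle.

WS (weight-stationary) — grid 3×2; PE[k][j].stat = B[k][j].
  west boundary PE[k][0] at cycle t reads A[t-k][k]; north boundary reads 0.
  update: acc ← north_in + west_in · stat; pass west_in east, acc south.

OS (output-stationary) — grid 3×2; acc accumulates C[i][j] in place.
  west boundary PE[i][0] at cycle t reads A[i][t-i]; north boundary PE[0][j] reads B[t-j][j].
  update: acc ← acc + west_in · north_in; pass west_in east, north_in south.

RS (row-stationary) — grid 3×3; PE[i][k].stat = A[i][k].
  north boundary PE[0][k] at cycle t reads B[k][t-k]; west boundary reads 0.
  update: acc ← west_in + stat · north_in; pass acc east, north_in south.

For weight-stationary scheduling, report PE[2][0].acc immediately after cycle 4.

PE[2][0].acc = 52

WS (3×2). Following PE[2][0] plus its west/north inputs:
  cycle 0: PE[1][0] → acc 0, east 0, south 0
  cycle 0: PE[2][0] → acc 0, east 0, south 0
  cycle 1: PE[1][0] → acc 35, east 9, south 35
  cycle 1: PE[2][0] → acc 0, east 0, south 0
  cycle 2: PE[1][0] → acc 26, east 7, south 26
  cycle 2: PE[2][0] → acc 67, east 8, south 67
  cycle 3: PE[1][0] → acc 24, east 5, south 24
  cycle 3: PE[2][0] → acc 30, east 1, south 30
  cycle 4: PE[1][0] → acc 0, east 0, south 0
  cycle 4: PE[2][0] → acc 52, east 7, south 52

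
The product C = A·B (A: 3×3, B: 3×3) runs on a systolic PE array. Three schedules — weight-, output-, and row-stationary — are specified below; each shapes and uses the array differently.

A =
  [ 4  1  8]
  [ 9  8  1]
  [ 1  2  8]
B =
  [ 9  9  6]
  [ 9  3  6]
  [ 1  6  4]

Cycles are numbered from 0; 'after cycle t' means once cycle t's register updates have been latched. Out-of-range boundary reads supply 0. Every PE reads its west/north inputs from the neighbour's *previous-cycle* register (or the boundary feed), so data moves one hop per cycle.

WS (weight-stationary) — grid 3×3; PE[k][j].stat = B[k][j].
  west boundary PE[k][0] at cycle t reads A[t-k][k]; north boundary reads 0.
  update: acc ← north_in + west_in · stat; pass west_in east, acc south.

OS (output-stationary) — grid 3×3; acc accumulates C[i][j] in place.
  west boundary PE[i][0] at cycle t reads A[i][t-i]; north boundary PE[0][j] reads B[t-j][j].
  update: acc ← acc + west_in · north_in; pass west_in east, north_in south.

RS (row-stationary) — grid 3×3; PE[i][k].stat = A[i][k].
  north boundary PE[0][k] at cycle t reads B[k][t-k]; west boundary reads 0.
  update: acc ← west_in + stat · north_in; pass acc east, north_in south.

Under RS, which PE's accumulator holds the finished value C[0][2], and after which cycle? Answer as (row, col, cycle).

(row, col, cycle) = (0, 2, 4)

RS — PE[0][2] is where C[0][2] collects:
  after 0 — PE[0][2] acc=0, pass-E 0, pass-S 0
  after 1 — PE[0][2] acc=0, pass-E 0, pass-S 0
  after 2 — PE[0][2] acc=53, pass-E 53, pass-S 1
  after 3 — PE[0][2] acc=87, pass-E 87, pass-S 6
  after 4 — PE[0][2] acc=62, pass-E 62, pass-S 4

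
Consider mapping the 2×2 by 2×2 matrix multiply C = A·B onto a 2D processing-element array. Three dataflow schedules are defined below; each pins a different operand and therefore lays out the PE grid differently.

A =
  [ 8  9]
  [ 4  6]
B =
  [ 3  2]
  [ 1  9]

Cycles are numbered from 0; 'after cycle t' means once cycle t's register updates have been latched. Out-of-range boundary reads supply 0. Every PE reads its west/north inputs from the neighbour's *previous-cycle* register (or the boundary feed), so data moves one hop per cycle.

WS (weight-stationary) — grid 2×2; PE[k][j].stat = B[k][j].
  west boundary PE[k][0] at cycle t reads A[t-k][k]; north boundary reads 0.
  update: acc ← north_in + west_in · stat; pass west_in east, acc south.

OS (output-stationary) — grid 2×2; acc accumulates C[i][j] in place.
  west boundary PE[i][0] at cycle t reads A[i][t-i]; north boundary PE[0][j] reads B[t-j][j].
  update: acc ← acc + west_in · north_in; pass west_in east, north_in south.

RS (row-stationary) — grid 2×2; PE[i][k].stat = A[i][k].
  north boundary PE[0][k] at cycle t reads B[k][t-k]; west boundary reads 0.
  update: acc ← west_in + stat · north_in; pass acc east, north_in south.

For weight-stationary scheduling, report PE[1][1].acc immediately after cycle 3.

PE[1][1].acc = 62

WS (2×2). Following PE[1][1] plus its west/north inputs:
  0: (0,1).acc=0  regs=<0,0>
  0: (1,0).acc=0  regs=<0,0>
  0: (1,1).acc=0  regs=<0,0>
  1: (0,1).acc=16  regs=<8,16>
  1: (1,0).acc=33  regs=<9,33>
  1: (1,1).acc=0  regs=<0,0>
  2: (0,1).acc=8  regs=<4,8>
  2: (1,0).acc=18  regs=<6,18>
  2: (1,1).acc=97  regs=<9,97>
  3: (0,1).acc=0  regs=<0,0>
  3: (1,0).acc=0  regs=<0,0>
  3: (1,1).acc=62  regs=<6,62>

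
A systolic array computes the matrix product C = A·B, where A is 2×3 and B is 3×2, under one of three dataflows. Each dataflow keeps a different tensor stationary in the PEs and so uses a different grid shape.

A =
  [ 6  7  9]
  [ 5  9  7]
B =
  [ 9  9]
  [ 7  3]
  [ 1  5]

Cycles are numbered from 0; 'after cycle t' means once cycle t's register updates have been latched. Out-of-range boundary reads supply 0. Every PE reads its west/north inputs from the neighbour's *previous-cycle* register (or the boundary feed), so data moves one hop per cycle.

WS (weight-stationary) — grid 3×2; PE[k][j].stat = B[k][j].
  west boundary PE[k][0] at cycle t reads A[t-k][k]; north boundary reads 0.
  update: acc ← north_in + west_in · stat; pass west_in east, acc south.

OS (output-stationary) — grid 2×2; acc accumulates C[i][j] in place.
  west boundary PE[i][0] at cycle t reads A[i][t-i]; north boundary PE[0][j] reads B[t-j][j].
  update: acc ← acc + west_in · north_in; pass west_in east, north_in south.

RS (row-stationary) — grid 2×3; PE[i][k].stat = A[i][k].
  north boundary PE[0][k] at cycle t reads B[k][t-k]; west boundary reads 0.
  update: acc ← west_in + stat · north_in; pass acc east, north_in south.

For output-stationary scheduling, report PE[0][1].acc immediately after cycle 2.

PE[0][1].acc = 75

OS on a 2×2 grid — tracing PE[0][1] and its feeders:
  @0  [0,0]  acc 54  |  →6  ↓9
  @0  [0,1]  acc 0  |  →0  ↓0
  @1  [0,0]  acc 103  |  →7  ↓7
  @1  [0,1]  acc 54  |  →6  ↓9
  @2  [0,0]  acc 112  |  →9  ↓1
  @2  [0,1]  acc 75  |  →7  ↓3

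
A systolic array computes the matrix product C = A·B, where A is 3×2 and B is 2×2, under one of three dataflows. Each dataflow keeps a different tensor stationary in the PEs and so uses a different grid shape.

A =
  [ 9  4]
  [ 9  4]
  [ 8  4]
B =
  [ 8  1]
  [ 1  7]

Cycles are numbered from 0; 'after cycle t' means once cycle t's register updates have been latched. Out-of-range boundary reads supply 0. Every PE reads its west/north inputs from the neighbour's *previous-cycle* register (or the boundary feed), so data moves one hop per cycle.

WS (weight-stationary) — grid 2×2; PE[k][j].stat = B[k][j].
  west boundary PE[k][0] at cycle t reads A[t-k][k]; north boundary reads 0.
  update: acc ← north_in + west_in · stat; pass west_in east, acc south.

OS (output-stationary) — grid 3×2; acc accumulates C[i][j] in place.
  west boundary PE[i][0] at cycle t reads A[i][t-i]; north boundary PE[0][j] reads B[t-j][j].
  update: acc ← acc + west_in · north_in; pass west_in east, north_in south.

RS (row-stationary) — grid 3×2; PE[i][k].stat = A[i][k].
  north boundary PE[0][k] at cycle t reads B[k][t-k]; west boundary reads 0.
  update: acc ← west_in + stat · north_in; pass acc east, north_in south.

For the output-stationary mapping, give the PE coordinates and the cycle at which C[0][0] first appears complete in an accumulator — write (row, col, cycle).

(row, col, cycle) = (0, 0, 1)

OS: C[0][0] accumulates in PE[0][0]:
  step 0 · PE0,0: acc=72; fwd→9 fwd↓8
  step 1 · PE0,0: acc=76; fwd→4 fwd↓1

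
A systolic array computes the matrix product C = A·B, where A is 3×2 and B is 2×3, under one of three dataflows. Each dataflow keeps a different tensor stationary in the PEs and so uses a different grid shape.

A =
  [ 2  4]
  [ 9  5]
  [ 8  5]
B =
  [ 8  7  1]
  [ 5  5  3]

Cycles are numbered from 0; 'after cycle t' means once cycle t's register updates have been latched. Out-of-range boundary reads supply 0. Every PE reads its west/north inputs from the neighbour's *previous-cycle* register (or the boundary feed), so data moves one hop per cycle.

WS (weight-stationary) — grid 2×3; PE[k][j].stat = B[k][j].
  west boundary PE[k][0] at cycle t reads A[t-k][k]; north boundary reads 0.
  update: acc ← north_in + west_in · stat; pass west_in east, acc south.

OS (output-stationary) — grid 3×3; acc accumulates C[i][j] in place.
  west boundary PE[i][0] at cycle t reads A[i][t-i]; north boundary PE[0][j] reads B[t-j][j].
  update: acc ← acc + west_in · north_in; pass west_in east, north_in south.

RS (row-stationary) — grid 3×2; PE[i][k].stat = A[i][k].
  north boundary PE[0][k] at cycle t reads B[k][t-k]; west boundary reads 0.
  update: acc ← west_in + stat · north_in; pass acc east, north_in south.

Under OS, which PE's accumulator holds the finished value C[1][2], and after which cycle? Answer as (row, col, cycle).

OS — PE[1][2] is where C[1][2] collects:
  t=0 PE[1][2]: acc=0 h=0 v=0
  t=1 PE[1][2]: acc=0 h=0 v=0
  t=2 PE[1][2]: acc=0 h=0 v=0
  t=3 PE[1][2]: acc=9 h=9 v=1
  t=4 PE[1][2]: acc=24 h=5 v=3

(row, col, cycle) = (1, 2, 4)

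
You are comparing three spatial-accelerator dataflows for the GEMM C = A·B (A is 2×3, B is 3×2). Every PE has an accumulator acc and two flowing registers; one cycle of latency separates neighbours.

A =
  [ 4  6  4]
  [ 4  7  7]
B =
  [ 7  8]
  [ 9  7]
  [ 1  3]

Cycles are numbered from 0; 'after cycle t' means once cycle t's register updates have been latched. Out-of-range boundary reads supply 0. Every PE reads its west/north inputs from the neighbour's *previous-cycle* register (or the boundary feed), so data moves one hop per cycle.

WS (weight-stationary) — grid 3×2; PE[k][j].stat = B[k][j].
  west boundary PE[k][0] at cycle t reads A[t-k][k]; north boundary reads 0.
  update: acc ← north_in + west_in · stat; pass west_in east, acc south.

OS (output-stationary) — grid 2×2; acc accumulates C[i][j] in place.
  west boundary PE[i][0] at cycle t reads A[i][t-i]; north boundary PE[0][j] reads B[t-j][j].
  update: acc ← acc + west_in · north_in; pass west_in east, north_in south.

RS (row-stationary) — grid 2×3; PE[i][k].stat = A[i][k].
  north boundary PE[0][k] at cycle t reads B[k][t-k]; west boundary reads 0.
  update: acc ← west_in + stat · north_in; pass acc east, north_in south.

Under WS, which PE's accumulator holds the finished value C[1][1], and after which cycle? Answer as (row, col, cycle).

WS — PE[2][1] is where C[1][1] collects:
  c0 r2c1: 0 / 0 / 0
  c1 r2c1: 0 / 0 / 0
  c2 r2c1: 0 / 0 / 0
  c3 r2c1: 86 / 4 / 86
  c4 r2c1: 102 / 7 / 102

(row, col, cycle) = (2, 1, 4)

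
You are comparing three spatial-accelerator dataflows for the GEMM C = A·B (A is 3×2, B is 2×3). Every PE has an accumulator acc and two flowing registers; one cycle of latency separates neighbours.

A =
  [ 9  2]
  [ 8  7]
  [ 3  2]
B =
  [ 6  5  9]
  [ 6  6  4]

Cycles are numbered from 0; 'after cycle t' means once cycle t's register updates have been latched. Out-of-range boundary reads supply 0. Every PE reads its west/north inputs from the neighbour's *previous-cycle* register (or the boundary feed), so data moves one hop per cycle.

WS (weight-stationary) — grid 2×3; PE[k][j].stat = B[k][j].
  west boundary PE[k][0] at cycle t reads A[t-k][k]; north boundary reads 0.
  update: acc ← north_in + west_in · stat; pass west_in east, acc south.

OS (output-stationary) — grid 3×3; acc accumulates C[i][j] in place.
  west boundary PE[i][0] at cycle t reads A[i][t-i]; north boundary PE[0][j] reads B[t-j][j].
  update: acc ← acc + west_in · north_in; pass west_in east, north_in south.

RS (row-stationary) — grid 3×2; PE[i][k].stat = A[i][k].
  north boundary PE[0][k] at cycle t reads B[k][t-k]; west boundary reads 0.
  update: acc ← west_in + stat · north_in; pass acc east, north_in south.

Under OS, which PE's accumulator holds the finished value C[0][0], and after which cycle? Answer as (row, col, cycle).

OS: C[0][0] accumulates in PE[0][0]:
  0: (0,0).acc=54  regs=<9,6>
  1: (0,0).acc=66  regs=<2,6>

(row, col, cycle) = (0, 0, 1)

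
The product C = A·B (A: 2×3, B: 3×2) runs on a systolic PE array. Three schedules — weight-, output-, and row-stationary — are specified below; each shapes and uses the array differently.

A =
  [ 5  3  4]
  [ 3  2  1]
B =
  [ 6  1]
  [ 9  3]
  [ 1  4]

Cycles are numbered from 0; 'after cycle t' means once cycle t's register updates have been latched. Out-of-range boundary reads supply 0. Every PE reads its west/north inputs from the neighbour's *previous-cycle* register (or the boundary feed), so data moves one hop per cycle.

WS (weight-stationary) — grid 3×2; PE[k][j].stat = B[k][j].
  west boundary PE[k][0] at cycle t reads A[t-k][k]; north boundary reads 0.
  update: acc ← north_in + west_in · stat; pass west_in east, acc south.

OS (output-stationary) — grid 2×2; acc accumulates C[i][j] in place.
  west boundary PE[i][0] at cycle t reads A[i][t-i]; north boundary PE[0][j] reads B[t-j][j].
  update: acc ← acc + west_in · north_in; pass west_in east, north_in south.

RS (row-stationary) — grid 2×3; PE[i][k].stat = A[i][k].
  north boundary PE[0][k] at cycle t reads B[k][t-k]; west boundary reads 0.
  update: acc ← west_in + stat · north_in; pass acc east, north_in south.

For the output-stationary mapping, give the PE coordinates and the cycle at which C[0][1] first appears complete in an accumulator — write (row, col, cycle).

OS — PE[0][1] is where C[0][1] collects:
  t=0 PE[0][1]: acc=0 h=0 v=0
  t=1 PE[0][1]: acc=5 h=5 v=1
  t=2 PE[0][1]: acc=14 h=3 v=3
  t=3 PE[0][1]: acc=30 h=4 v=4

(row, col, cycle) = (0, 1, 3)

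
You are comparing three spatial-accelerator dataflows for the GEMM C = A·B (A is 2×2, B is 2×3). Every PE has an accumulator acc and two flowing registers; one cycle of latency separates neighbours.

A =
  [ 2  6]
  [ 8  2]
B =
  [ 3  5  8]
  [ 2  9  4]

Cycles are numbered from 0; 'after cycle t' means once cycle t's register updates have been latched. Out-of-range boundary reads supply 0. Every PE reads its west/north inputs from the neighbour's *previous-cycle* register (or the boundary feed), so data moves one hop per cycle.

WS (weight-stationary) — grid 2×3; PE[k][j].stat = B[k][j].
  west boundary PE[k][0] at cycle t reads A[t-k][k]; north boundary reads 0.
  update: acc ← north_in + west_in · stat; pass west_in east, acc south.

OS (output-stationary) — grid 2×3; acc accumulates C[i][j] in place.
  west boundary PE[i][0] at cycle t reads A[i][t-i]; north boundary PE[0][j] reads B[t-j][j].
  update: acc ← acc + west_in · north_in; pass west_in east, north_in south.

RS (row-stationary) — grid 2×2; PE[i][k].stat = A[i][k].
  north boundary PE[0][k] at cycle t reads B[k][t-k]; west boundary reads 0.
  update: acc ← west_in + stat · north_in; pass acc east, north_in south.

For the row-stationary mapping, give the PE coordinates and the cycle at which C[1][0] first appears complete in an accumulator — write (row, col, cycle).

RS — PE[1][1] is where C[1][0] collects:
  [0] (1,1) acc=0 (h:0 v:0)
  [1] (1,1) acc=0 (h:0 v:0)
  [2] (1,1) acc=28 (h:28 v:2)

(row, col, cycle) = (1, 1, 2)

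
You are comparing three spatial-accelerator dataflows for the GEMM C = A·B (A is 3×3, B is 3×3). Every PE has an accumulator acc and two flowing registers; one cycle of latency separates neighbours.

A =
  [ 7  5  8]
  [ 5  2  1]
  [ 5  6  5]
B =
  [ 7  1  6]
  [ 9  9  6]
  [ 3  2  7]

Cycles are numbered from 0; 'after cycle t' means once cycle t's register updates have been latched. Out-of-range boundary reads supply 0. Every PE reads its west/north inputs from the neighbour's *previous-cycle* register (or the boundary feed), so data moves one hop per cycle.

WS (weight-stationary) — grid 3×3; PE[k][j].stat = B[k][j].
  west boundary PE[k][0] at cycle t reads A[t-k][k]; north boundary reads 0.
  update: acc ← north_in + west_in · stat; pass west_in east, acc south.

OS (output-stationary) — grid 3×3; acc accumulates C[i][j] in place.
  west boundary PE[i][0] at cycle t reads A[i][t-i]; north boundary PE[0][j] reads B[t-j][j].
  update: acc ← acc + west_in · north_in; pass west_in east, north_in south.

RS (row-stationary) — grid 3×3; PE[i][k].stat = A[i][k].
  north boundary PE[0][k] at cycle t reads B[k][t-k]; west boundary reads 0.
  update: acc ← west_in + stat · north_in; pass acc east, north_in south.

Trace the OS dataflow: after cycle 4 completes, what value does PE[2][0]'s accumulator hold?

OS (3×3). Following PE[2][0] plus its west/north inputs:
  cycle 0: PE[1][0] → acc 0, east 0, south 0
  cycle 0: PE[2][0] → acc 0, east 0, south 0
  cycle 1: PE[1][0] → acc 35, east 5, south 7
  cycle 1: PE[2][0] → acc 0, east 0, south 0
  cycle 2: PE[1][0] → acc 53, east 2, south 9
  cycle 2: PE[2][0] → acc 35, east 5, south 7
  cycle 3: PE[1][0] → acc 56, east 1, south 3
  cycle 3: PE[2][0] → acc 89, east 6, south 9
  cycle 4: PE[1][0] → acc 56, east 0, south 0
  cycle 4: PE[2][0] → acc 104, east 5, south 3

PE[2][0].acc = 104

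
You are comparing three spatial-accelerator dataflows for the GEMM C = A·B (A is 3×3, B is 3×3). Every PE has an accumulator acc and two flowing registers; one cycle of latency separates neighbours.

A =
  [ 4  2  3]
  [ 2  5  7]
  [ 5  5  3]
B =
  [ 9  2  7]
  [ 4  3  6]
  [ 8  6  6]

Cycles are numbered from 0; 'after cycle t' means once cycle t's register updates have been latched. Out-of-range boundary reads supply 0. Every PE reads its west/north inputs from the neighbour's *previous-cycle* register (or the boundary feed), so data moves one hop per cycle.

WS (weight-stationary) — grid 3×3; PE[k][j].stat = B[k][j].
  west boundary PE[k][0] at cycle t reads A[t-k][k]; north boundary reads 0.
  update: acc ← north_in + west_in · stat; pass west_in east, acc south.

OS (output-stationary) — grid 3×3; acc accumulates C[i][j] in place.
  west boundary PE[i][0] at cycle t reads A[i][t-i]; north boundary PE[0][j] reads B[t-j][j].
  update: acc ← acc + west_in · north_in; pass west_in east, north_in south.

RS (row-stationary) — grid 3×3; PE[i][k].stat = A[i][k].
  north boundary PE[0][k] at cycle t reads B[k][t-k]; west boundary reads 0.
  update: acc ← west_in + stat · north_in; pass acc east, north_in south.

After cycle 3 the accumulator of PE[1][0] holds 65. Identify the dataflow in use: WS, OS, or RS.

dataflow = WS

WS [3×3] PE[1][0] across cycles:
  c0 r1c0: 0 / 0 / 0
  c1 r1c0: 44 / 2 / 44
  c2 r1c0: 38 / 5 / 38
  c3 r1c0: 65 / 5 / 65
OS [3×3] PE[1][0] across cycles:
  c0 r1c0: 0 / 0 / 0
  c1 r1c0: 18 / 2 / 9
  c2 r1c0: 38 / 5 / 4
  c3 r1c0: 94 / 7 / 8
RS [3×3] PE[1][0] across cycles:
  c0 r1c0: 0 / 0 / 0
  c1 r1c0: 18 / 18 / 9
  c2 r1c0: 4 / 4 / 2
  c3 r1c0: 14 / 14 / 7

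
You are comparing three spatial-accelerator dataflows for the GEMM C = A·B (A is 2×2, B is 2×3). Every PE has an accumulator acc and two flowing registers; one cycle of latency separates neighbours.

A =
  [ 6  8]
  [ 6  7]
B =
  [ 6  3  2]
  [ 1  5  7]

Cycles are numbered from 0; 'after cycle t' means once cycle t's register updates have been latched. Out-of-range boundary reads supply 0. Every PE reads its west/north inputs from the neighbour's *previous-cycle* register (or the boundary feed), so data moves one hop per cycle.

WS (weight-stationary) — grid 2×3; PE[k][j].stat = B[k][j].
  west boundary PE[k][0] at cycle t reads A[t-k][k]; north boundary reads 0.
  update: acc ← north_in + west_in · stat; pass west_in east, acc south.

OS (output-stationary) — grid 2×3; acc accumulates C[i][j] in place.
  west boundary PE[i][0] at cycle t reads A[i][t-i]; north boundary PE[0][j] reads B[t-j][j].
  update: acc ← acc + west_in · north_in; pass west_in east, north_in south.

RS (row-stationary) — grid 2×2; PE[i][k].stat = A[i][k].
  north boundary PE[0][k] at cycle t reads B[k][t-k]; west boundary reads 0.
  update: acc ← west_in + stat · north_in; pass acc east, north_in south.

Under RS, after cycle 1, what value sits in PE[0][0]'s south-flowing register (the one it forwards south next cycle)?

Tracing RS — 2×2 array, target PE[0][0]:
  after 0 — PE[0][0] acc=36, pass-E 36, pass-S 6
  after 1 — PE[0][0] acc=18, pass-E 18, pass-S 3

register = 3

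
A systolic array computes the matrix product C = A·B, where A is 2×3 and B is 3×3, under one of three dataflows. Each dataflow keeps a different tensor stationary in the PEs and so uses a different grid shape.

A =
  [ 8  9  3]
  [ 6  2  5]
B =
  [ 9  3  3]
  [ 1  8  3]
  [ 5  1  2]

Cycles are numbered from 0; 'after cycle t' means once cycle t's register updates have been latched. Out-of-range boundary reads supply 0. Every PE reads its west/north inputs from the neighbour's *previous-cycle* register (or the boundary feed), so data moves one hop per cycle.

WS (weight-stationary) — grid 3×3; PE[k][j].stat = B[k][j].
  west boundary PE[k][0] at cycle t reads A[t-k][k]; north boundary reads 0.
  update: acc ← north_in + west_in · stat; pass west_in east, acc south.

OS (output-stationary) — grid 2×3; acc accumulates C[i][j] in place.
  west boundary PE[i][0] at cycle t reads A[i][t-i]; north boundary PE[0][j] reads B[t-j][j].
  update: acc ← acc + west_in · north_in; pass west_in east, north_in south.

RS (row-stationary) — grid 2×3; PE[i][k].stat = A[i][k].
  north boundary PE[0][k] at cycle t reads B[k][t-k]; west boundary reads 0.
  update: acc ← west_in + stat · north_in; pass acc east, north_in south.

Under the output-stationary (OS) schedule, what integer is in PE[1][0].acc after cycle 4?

PE[1][0].acc = 81

OS (2×3). Following PE[1][0] plus its west/north inputs:
  t=0 PE[0][0]: acc=72 h=8 v=9
  t=0 PE[1][0]: acc=0 h=0 v=0
  t=1 PE[0][0]: acc=81 h=9 v=1
  t=1 PE[1][0]: acc=54 h=6 v=9
  t=2 PE[0][0]: acc=96 h=3 v=5
  t=2 PE[1][0]: acc=56 h=2 v=1
  t=3 PE[0][0]: acc=96 h=0 v=0
  t=3 PE[1][0]: acc=81 h=5 v=5
  t=4 PE[0][0]: acc=96 h=0 v=0
  t=4 PE[1][0]: acc=81 h=0 v=0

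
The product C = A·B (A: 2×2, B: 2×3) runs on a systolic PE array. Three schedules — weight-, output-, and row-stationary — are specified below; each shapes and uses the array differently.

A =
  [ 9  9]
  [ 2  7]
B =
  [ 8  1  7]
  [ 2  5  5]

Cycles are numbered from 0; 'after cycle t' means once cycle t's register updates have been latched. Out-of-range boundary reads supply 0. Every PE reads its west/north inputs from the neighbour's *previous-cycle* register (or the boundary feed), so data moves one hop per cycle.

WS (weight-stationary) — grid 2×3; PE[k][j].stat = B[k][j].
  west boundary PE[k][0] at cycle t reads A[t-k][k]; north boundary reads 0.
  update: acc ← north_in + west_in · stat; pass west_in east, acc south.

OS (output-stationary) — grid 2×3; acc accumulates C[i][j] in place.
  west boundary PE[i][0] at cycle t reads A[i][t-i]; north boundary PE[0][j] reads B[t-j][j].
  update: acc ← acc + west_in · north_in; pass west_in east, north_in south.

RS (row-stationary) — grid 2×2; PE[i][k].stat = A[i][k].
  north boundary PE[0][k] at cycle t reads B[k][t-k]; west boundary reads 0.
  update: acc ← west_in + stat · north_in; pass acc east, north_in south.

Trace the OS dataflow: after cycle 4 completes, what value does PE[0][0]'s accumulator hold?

Tracing OS — 2×3 array, target PE[0][0]:
  @0  [0,0]  acc 72  |  →9  ↓8
  @1  [0,0]  acc 90  |  →9  ↓2
  @2  [0,0]  acc 90  |  →0  ↓0
  @3  [0,0]  acc 90  |  →0  ↓0
  @4  [0,0]  acc 90  |  →0  ↓0

PE[0][0].acc = 90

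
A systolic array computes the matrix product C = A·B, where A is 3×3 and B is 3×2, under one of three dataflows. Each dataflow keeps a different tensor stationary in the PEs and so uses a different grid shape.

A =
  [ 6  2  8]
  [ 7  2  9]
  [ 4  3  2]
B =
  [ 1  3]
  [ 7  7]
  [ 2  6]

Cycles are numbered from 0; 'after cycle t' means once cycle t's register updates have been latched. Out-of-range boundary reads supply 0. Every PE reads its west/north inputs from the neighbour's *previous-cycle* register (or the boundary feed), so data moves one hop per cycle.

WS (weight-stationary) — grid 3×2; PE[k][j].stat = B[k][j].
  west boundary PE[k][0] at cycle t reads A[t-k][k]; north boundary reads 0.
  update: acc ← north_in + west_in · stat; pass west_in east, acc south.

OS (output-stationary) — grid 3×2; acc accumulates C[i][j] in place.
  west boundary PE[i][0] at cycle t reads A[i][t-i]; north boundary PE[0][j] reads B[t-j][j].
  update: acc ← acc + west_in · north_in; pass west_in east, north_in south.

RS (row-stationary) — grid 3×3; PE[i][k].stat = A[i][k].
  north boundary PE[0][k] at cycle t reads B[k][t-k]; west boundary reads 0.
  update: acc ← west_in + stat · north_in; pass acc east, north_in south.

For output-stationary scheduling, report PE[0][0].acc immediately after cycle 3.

PE[0][0].acc = 36

Tracing OS — 3×2 array, target PE[0][0]:
  0: (0,0).acc=6  regs=<6,1>
  1: (0,0).acc=20  regs=<2,7>
  2: (0,0).acc=36  regs=<8,2>
  3: (0,0).acc=36  regs=<0,0>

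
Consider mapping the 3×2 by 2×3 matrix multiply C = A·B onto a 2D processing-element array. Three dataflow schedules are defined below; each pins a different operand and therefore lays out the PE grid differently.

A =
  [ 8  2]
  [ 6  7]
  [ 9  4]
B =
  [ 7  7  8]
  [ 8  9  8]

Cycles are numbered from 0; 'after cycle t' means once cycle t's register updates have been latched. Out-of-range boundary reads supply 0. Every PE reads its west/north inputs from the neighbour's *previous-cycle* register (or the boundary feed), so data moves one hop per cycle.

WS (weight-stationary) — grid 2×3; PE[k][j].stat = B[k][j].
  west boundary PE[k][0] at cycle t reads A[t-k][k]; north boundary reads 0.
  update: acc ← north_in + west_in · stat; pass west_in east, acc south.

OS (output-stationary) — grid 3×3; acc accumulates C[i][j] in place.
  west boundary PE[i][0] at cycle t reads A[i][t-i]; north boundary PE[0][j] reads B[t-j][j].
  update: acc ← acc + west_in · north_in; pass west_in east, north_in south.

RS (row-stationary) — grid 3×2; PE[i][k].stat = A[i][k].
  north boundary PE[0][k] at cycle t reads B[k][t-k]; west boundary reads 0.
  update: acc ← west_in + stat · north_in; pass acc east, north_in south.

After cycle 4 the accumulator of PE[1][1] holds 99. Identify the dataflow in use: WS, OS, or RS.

dataflow = WS

WS (2×3 grid), PE[1][1]:
  0: (1,1).acc=0  regs=<0,0>
  1: (1,1).acc=0  regs=<0,0>
  2: (1,1).acc=74  regs=<2,74>
  3: (1,1).acc=105  regs=<7,105>
  4: (1,1).acc=99  regs=<4,99>
OS (3×3 grid), PE[1][1]:
  0: (1,1).acc=0  regs=<0,0>
  1: (1,1).acc=0  regs=<0,0>
  2: (1,1).acc=42  regs=<6,7>
  3: (1,1).acc=105  regs=<7,9>
  4: (1,1).acc=105  regs=<0,0>
RS (3×2 grid), PE[1][1]:
  0: (1,1).acc=0  regs=<0,0>
  1: (1,1).acc=0  regs=<0,0>
  2: (1,1).acc=98  regs=<98,8>
  3: (1,1).acc=105  regs=<105,9>
  4: (1,1).acc=104  regs=<104,8>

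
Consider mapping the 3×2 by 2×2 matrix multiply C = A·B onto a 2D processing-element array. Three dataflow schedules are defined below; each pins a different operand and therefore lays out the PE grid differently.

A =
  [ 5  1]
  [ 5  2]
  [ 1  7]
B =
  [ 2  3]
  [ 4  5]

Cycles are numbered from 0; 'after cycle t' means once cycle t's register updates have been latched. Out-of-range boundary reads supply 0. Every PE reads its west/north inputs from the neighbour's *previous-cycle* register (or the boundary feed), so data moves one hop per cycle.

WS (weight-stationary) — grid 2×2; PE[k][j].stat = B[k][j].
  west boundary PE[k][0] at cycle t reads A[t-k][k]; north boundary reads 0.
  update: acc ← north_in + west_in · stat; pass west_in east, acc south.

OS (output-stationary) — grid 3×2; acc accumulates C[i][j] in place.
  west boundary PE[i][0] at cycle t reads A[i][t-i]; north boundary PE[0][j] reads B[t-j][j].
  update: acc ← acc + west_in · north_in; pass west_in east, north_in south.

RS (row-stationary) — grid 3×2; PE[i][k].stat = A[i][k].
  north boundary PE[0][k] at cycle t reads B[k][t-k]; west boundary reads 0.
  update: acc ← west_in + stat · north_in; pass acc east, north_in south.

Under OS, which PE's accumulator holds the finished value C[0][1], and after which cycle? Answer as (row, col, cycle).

(row, col, cycle) = (0, 1, 2)

Under OS, C[0][1] lands at PE[0][1]:
  step 0 · PE0,1: acc=0; fwd→0 fwd↓0
  step 1 · PE0,1: acc=15; fwd→5 fwd↓3
  step 2 · PE0,1: acc=20; fwd→1 fwd↓5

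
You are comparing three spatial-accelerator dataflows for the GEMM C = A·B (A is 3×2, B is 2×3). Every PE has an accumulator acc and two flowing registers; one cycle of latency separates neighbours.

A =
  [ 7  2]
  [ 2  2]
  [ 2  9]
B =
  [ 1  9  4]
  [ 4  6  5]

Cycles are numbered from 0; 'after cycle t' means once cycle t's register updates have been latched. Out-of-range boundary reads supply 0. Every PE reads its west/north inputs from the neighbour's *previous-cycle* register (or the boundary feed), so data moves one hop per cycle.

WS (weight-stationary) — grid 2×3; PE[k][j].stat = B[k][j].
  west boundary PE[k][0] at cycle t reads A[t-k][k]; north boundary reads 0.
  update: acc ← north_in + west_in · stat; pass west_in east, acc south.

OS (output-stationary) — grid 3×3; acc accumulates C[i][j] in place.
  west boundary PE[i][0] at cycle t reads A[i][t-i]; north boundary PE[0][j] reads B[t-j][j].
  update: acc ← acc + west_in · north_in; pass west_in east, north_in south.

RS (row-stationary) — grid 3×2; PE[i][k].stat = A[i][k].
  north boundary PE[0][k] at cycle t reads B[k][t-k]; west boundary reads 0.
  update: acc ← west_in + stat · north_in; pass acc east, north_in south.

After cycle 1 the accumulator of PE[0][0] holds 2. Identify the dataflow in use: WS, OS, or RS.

dataflow = WS

Under WS (2×3), PE[0][0]:
  step 0 · PE0,0: acc=7; fwd→7 fwd↓7
  step 1 · PE0,0: acc=2; fwd→2 fwd↓2
Under OS (3×3), PE[0][0]:
  step 0 · PE0,0: acc=7; fwd→7 fwd↓1
  step 1 · PE0,0: acc=15; fwd→2 fwd↓4
Under RS (3×2), PE[0][0]:
  step 0 · PE0,0: acc=7; fwd→7 fwd↓1
  step 1 · PE0,0: acc=63; fwd→63 fwd↓9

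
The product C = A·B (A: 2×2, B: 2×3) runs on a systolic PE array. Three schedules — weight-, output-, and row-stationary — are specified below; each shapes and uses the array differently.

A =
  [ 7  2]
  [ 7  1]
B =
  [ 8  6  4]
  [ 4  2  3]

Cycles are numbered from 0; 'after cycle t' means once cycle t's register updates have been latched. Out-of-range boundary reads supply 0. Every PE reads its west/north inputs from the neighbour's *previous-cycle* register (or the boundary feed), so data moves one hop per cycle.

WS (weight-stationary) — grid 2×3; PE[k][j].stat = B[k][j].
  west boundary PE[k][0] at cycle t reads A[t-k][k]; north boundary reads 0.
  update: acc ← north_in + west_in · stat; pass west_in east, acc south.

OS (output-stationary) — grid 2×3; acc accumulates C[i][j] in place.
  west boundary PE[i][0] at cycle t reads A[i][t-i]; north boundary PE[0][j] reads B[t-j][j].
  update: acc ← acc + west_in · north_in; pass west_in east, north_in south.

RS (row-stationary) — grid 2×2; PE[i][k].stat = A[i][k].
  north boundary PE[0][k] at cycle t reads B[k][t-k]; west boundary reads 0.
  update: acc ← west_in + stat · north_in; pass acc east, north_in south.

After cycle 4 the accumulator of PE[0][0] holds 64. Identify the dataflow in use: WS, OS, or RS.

dataflow = OS

WS [2×3] PE[0][0] across cycles:
  step 0 · PE0,0: acc=56; fwd→7 fwd↓56
  step 1 · PE0,0: acc=56; fwd→7 fwd↓56
  step 2 · PE0,0: acc=0; fwd→0 fwd↓0
  step 3 · PE0,0: acc=0; fwd→0 fwd↓0
  step 4 · PE0,0: acc=0; fwd→0 fwd↓0
OS [2×3] PE[0][0] across cycles:
  step 0 · PE0,0: acc=56; fwd→7 fwd↓8
  step 1 · PE0,0: acc=64; fwd→2 fwd↓4
  step 2 · PE0,0: acc=64; fwd→0 fwd↓0
  step 3 · PE0,0: acc=64; fwd→0 fwd↓0
  step 4 · PE0,0: acc=64; fwd→0 fwd↓0
RS [2×2] PE[0][0] across cycles:
  step 0 · PE0,0: acc=56; fwd→56 fwd↓8
  step 1 · PE0,0: acc=42; fwd→42 fwd↓6
  step 2 · PE0,0: acc=28; fwd→28 fwd↓4
  step 3 · PE0,0: acc=0; fwd→0 fwd↓0
  step 4 · PE0,0: acc=0; fwd→0 fwd↓0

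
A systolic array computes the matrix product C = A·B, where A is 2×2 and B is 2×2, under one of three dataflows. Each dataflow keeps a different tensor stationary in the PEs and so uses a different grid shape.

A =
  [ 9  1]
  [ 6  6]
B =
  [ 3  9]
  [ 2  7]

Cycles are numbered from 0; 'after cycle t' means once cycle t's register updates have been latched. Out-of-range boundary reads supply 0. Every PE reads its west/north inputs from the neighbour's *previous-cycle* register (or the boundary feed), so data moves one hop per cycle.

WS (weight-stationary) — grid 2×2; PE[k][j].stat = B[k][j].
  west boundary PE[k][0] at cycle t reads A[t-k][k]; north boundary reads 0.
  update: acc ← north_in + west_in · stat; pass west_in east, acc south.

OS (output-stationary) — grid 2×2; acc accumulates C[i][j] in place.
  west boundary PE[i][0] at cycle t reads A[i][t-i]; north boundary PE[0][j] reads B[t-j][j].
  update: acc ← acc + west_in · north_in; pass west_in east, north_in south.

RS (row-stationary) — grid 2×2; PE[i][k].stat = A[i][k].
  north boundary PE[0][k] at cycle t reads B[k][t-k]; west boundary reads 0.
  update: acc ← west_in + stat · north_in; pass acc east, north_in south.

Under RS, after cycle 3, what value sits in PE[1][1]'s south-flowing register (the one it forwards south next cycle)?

register = 7

RS (2×2). Following PE[1][1] plus its west/north inputs:
  0: (0,1).acc=0  regs=<0,0>
  0: (1,0).acc=0  regs=<0,0>
  0: (1,1).acc=0  regs=<0,0>
  1: (0,1).acc=29  regs=<29,2>
  1: (1,0).acc=18  regs=<18,3>
  1: (1,1).acc=0  regs=<0,0>
  2: (0,1).acc=88  regs=<88,7>
  2: (1,0).acc=54  regs=<54,9>
  2: (1,1).acc=30  regs=<30,2>
  3: (0,1).acc=0  regs=<0,0>
  3: (1,0).acc=0  regs=<0,0>
  3: (1,1).acc=96  regs=<96,7>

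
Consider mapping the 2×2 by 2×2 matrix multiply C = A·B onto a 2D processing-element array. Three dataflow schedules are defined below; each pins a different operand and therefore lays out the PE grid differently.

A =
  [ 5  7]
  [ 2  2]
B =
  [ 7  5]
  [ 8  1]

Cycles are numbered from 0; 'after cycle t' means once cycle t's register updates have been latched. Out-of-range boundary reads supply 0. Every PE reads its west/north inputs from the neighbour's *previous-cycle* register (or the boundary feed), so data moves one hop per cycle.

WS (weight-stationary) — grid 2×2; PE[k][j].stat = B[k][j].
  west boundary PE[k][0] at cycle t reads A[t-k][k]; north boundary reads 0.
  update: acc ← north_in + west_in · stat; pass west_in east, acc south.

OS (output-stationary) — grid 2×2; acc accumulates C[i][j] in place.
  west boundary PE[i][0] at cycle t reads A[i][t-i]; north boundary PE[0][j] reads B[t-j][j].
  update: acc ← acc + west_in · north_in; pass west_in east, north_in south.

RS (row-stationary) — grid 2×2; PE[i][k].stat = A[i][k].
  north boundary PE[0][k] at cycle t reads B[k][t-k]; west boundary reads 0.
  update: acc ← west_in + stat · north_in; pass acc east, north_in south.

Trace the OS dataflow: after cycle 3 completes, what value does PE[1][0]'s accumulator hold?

PE[1][0].acc = 30

OS (2×2). Following PE[1][0] plus its west/north inputs:
  after 0 — PE[0][0] acc=35, pass-E 5, pass-S 7
  after 0 — PE[1][0] acc=0, pass-E 0, pass-S 0
  after 1 — PE[0][0] acc=91, pass-E 7, pass-S 8
  after 1 — PE[1][0] acc=14, pass-E 2, pass-S 7
  after 2 — PE[0][0] acc=91, pass-E 0, pass-S 0
  after 2 — PE[1][0] acc=30, pass-E 2, pass-S 8
  after 3 — PE[0][0] acc=91, pass-E 0, pass-S 0
  after 3 — PE[1][0] acc=30, pass-E 0, pass-S 0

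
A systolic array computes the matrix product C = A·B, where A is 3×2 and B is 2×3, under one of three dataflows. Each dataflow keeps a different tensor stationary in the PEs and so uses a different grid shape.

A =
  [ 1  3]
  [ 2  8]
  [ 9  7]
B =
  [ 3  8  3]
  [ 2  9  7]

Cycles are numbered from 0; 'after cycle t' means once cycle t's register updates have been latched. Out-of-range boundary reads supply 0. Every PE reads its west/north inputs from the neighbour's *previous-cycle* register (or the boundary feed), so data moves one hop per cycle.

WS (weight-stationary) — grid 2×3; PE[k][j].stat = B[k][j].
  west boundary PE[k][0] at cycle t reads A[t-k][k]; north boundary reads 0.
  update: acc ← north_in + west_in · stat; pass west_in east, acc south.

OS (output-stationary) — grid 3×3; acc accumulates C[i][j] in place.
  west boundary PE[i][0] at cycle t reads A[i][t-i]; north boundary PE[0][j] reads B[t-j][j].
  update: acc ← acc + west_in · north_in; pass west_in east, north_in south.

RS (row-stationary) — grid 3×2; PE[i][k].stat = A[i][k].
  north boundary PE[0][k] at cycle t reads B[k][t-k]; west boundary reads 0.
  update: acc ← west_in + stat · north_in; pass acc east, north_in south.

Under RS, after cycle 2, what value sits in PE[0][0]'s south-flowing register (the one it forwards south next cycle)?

register = 3

Tracing RS — 3×2 array, target PE[0][0]:
  step 0 · PE0,0: acc=3; fwd→3 fwd↓3
  step 1 · PE0,0: acc=8; fwd→8 fwd↓8
  step 2 · PE0,0: acc=3; fwd→3 fwd↓3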